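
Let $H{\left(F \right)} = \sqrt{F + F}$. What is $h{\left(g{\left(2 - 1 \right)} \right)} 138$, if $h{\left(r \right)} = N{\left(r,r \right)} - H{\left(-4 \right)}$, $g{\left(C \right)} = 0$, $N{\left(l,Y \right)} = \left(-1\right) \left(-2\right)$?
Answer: $276 - 276 i \sqrt{2} \approx 276.0 - 390.32 i$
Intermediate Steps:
$N{\left(l,Y \right)} = 2$
$H{\left(F \right)} = \sqrt{2} \sqrt{F}$ ($H{\left(F \right)} = \sqrt{2 F} = \sqrt{2} \sqrt{F}$)
$h{\left(r \right)} = 2 - 2 i \sqrt{2}$ ($h{\left(r \right)} = 2 - \sqrt{2} \sqrt{-4} = 2 - \sqrt{2} \cdot 2 i = 2 - 2 i \sqrt{2}$)
$h{\left(g{\left(2 - 1 \right)} \right)} 138 = \left(2 - 2 i \sqrt{2}\right) 138 = 276 - 276 i \sqrt{2}$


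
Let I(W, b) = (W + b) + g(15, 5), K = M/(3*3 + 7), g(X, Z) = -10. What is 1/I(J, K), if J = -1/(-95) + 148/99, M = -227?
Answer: -150480/3413191 ≈ -0.044088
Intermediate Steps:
K = -227/16 (K = -227/(3*3 + 7) = -227/(9 + 7) = -227/16 ≈ -14.188)
J = 14159/9405 (J = -1*(-1/95) + 148*(1/99) = 1/95 + 148/99 = 14159/9405 ≈ 1.5055)
I(W, b) = -10 + W + b (I(W, b) = (W + b) - 10 = -10 + W + b)
1/I(J, K) = 1/(-10 + 14159/9405 - 227/16) = 1/(-3413191/150480) = -150480/3413191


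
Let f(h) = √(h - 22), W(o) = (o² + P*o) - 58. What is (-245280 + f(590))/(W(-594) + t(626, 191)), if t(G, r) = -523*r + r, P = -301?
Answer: -24528/43187 + √142/215935 ≈ -0.56789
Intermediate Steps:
t(G, r) = -522*r
W(o) = -58 + o² - 301*o (W(o) = (o² - 301*o) - 58 = -58 + o² - 301*o)
f(h) = √(-22 + h)
(-245280 + f(590))/(W(-594) + t(626, 191)) = (-245280 + √(-22 + 590))/((-58 + (-594)² - 301*(-594)) - 522*191) = (-245280 + √568)/((-58 + 352836 + 178794) - 99702) = (-245280 + 2*√142)/(531572 - 99702) = (-245280 + 2*√142)/431870 = (-245280 + 2*√142)*(1/431870) = -24528/43187 + √142/215935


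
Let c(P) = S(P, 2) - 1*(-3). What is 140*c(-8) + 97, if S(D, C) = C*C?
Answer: 1077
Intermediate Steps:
S(D, C) = C²
c(P) = 7 (c(P) = 2² - 1*(-3) = 4 + 3 = 7)
140*c(-8) + 97 = 140*7 + 97 = 980 + 97 = 1077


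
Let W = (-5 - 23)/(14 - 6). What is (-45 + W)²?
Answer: 9409/4 ≈ 2352.3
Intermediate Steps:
W = -7/2 (W = -28/8 = -28*⅛ = -7/2 ≈ -3.5000)
(-45 + W)² = (-45 - 7/2)² = (-97/2)² = 9409/4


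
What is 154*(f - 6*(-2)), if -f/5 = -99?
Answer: 78078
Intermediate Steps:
f = 495 (f = -5*(-99) = 495)
154*(f - 6*(-2)) = 154*(495 - 6*(-2)) = 154*(495 + 12) = 154*507 = 78078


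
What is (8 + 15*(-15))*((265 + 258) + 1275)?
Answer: -390166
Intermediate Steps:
(8 + 15*(-15))*((265 + 258) + 1275) = (8 - 225)*(523 + 1275) = -217*1798 = -390166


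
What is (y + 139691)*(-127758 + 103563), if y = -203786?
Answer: 1550778525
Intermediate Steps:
(y + 139691)*(-127758 + 103563) = (-203786 + 139691)*(-127758 + 103563) = -64095*(-24195) = 1550778525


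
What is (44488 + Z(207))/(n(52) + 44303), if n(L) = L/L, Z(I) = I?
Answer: 44695/44304 ≈ 1.0088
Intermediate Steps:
n(L) = 1
(44488 + Z(207))/(n(52) + 44303) = (44488 + 207)/(1 + 44303) = 44695/44304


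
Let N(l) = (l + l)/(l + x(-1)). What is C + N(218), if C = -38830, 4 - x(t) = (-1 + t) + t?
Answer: -8736314/225 ≈ -38828.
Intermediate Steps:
x(t) = 5 - 2*t (x(t) = 4 - ((-1 + t) + t) = 4 - (-1 + 2*t) = 4 + (1 - 2*t) = 5 - 2*t)
N(l) = 2*l/(7 + l) (N(l) = (l + l)/(l + (5 - 2*(-1))) = (2*l)/(l + (5 + 2)) = (2*l)/(l + 7) = (2*l)/(7 + l) = 2*l/(7 + l))
C + N(218) = -38830 + 2*218/(7 + 218) = -38830 + 2*218/225 = -38830 + 2*218*(1/225) = -38830 + 436/225 = -8736314/225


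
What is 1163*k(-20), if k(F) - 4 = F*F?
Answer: 469852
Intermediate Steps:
k(F) = 4 + F² (k(F) = 4 + F*F = 4 + F²)
1163*k(-20) = 1163*(4 + (-20)²) = 1163*(4 + 400) = 1163*404 = 469852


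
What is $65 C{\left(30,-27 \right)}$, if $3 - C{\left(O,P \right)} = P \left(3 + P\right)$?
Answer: $-41925$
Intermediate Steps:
$C{\left(O,P \right)} = 3 - P \left(3 + P\right)$
$65 C{\left(30,-27 \right)} = 65 \left(3 - \left(-27\right)^{2} - -81\right) = 65 \left(3 - 729 + 81\right) = 65 \left(-645\right) = -41925$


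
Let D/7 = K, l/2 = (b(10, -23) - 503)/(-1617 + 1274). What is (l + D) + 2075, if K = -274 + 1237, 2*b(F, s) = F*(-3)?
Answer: 432132/49 ≈ 8819.0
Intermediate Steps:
b(F, s) = -3*F/2 (b(F, s) = (F*(-3))/2 = (-3*F)/2 = -3*F/2)
l = 148/49 (l = 2*((-3/2*10 - 503)/(-1617 + 1274)) = 2*((-15 - 503)/(-343)) = 2*(-518*(-1/343)) = 2*(74/49) = 148/49 ≈ 3.0204)
K = 963
D = 6741 (D = 7*963 = 6741)
(l + D) + 2075 = (148/49 + 6741) + 2075 = 330457/49 + 2075 = 432132/49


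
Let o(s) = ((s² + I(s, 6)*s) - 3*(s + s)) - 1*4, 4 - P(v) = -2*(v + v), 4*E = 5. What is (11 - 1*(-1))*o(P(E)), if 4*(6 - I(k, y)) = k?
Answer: 681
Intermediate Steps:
E = 5/4 (E = (¼)*5 = 5/4 ≈ 1.2500)
I(k, y) = 6 - k/4
P(v) = 4 + 4*v (P(v) = 4 - (-2)*(v + v) = 4 - (-2)*2*v = 4 - (-4)*v = 4 + 4*v)
o(s) = -4 + s² - 6*s + s*(6 - s/4) (o(s) = ((s² + (6 - s/4)*s) - 3*(s + s)) - 1*4 = ((s² + s*(6 - s/4)) - 6*s) - 4 = (s² - 6*s + s*(6 - s/4)) - 4 = -4 + s² - 6*s + s*(6 - s/4))
(11 - 1*(-1))*o(P(E)) = (11 - 1*(-1))*(-4 + 3*(4 + 4*(5/4))²/4) = (11 + 1)*(-4 + 3*(4 + 5)²/4) = 12*(-4 + (¾)*9²) = 12*(-4 + (¾)*81) = 12*(-4 + 243/4) = 12*(227/4) = 681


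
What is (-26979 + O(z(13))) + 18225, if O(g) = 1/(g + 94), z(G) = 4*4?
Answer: -962939/110 ≈ -8754.0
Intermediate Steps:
z(G) = 16
O(g) = 1/(94 + g)
(-26979 + O(z(13))) + 18225 = (-26979 + 1/(94 + 16)) + 18225 = (-26979 + 1/110) + 18225 = -2967689/110 + 18225 = -962939/110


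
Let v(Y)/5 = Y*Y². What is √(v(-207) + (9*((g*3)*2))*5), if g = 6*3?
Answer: 9*I*√547455 ≈ 6659.1*I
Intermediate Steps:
g = 18
v(Y) = 5*Y³ (v(Y) = 5*(Y*Y²) = 5*Y³)
√(v(-207) + (9*((g*3)*2))*5) = √(5*(-207)³ + (9*((18*3)*2))*5) = √(5*(-8869743) + (9*(54*2))*5) = √(-44348715 + (9*108)*5) = √(-44348715 + 972*5) = √(-44348715 + 4860) = √(-44343855) = 9*I*√547455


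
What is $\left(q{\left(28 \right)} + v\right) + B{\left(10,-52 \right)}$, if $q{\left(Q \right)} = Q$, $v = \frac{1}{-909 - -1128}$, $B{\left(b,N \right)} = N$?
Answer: $- \frac{5255}{219} \approx -23.995$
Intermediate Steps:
$v = \frac{1}{219}$ ($v = \frac{1}{-909 + 1128} = \frac{1}{219} \approx 0.0045662$)
$\left(q{\left(28 \right)} + v\right) + B{\left(10,-52 \right)} = \left(28 + \frac{1}{219}\right) - 52 = \frac{6133}{219} - 52 = - \frac{5255}{219}$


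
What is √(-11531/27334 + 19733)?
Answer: √14743147534194/27334 ≈ 140.47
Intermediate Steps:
√(-11531/27334 + 19733) = √(539370291/27334) = √14743147534194/27334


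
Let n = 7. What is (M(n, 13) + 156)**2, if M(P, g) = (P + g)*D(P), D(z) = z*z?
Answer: 1290496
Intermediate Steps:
D(z) = z**2
M(P, g) = P**2*(P + g) (M(P, g) = (P + g)*P**2 = P**2*(P + g))
(M(n, 13) + 156)**2 = (7**2*(7 + 13) + 156)**2 = (49*20 + 156)**2 = (980 + 156)**2 = 1136**2 = 1290496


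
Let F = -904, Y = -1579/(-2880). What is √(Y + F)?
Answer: I*√13009705/120 ≈ 30.057*I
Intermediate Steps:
Y = 1579/2880 (Y = -1579*(-1/2880) = 1579/2880 ≈ 0.54826)
√(Y + F) = √(1579/2880 - 904) = √(-2601941/2880) = I*√13009705/120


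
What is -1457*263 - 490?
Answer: -383681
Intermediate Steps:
-1457*263 - 490 = -383191 - 490 = -383681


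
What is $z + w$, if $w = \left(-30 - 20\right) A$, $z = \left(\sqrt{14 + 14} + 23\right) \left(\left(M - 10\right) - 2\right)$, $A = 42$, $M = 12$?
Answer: $-2100$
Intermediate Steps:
$z = 0$ ($z = \left(\sqrt{14 + 14} + 23\right) \left(\left(12 - 10\right) - 2\right) = \left(\sqrt{28} + 23\right) \left(2 - 2\right) = \left(2 \sqrt{7} + 23\right) 0 = \left(23 + 2 \sqrt{7}\right) 0 = 0$)
$w = -2100$ ($w = \left(-30 - 20\right) 42 = \left(-50\right) 42 = -2100$)
$z + w = 0 - 2100 = -2100$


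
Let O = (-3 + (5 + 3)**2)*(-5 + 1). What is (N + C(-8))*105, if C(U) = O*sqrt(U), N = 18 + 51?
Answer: 7245 - 51240*I*sqrt(2) ≈ 7245.0 - 72464.0*I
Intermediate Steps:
N = 69
O = -244 (O = (-3 + 8**2)*(-4) = (-3 + 64)*(-4) = 61*(-4) = -244)
C(U) = -244*sqrt(U)
(N + C(-8))*105 = (69 - 488*I*sqrt(2))*105 = 7245 - 51240*I*sqrt(2)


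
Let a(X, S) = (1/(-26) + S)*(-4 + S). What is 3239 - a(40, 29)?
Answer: 65389/26 ≈ 2515.0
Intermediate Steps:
a(X, S) = (-4 + S)*(-1/26 + S) (a(X, S) = (-1/26 + S)*(-4 + S) = (-4 + S)*(-1/26 + S))
3239 - a(40, 29) = 3239 - (2/13 + 29² - 105/26*29) = 3239 - (2/13 + 841 - 3045/26) = 3239 - 1*18825/26 = 3239 - 18825/26 = 65389/26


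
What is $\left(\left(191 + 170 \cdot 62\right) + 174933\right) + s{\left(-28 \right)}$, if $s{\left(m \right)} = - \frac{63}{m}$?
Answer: $\frac{742665}{4} \approx 1.8567 \cdot 10^{5}$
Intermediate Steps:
$\left(\left(191 + 170 \cdot 62\right) + 174933\right) + s{\left(-28 \right)} = \left(\left(191 + 170 \cdot 62\right) + 174933\right) - \frac{63}{-28} = \left(\left(191 + 10540\right) + 174933\right) - - \frac{9}{4} = \left(10731 + 174933\right) + \frac{9}{4} = 185664 + \frac{9}{4} = \frac{742665}{4}$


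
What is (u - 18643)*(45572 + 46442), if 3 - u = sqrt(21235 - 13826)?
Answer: -1715140960 - 92014*sqrt(7409) ≈ -1.7231e+9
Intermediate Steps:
u = 3 - sqrt(7409) (u = 3 - sqrt(21235 - 13826) = 3 - sqrt(7409) ≈ -83.076)
(u - 18643)*(45572 + 46442) = ((3 - sqrt(7409)) - 18643)*(45572 + 46442) = (-18640 - sqrt(7409))*92014 = -1715140960 - 92014*sqrt(7409)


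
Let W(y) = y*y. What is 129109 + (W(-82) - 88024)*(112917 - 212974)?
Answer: 8134763209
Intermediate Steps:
W(y) = y²
129109 + (W(-82) - 88024)*(112917 - 212974) = 129109 + ((-82)² - 88024)*(112917 - 212974) = 129109 + (6724 - 88024)*(-100057) = 129109 - 81300*(-100057) = 129109 + 8134634100 = 8134763209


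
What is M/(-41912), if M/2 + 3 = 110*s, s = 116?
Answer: -12757/20956 ≈ -0.60875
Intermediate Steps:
M = 25514 (M = -6 + 2*(110*116) = -6 + 2*12760 = -6 + 25520 = 25514)
M/(-41912) = 25514/(-41912) = 25514*(-1/41912) = -12757/20956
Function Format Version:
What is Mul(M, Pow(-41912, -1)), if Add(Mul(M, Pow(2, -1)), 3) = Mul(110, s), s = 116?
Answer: Rational(-12757, 20956) ≈ -0.60875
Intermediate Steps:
M = 25514 (M = Add(-6, Mul(2, Mul(110, 116))) = Add(-6, Mul(2, 12760)) = Add(-6, 25520) = 25514)
Mul(M, Pow(-41912, -1)) = Mul(25514, Pow(-41912, -1)) = Mul(25514, Rational(-1, 41912)) = Rational(-12757, 20956)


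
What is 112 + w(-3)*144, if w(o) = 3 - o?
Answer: 976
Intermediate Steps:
112 + w(-3)*144 = 112 + (3 - 1*(-3))*144 = 112 + (3 + 3)*144 = 112 + 6*144 = 112 + 864 = 976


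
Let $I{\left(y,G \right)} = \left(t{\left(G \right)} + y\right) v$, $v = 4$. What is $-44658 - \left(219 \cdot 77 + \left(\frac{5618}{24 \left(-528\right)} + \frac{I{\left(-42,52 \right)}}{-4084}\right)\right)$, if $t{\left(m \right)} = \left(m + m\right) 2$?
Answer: $- \frac{397978874411}{6469056} \approx -61520.0$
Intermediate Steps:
$t{\left(m \right)} = 4 m$ ($t{\left(m \right)} = 2 m 2 = 4 m$)
$I{\left(y,G \right)} = 4 y + 16 G$ ($I{\left(y,G \right)} = \left(4 G + y\right) 4 = \left(y + 4 G\right) 4 = 4 y + 16 G$)
$-44658 - \left(219 \cdot 77 + \left(\frac{5618}{24 \left(-528\right)} + \frac{I{\left(-42,52 \right)}}{-4084}\right)\right) = -44658 - \left(219 \cdot 77 + \left(\frac{5618}{24 \left(-528\right)} + \frac{4 \left(-42\right) + 16 \cdot 52}{-4084}\right)\right) = -44658 - \left(16863 + \left(\frac{5618}{-12672} + \left(-168 + 832\right) \left(- \frac{1}{4084}\right)\right)\right) = -44658 - \left(16863 + \left(5618 \left(- \frac{1}{12672}\right) + 664 \left(- \frac{1}{4084}\right)\right)\right) = -44658 - \left(16863 - \frac{3919765}{6469056}\right) = -44658 - \frac{109083771563}{6469056} = - \frac{397978874411}{6469056}$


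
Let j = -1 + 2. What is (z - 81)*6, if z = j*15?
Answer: -396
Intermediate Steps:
j = 1
z = 15 (z = 1*15 = 15)
(z - 81)*6 = (15 - 81)*6 = -66*6 = -396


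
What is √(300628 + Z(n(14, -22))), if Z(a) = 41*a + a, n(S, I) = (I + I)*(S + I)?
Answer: 2*√78853 ≈ 561.62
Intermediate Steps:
n(S, I) = 2*I*(I + S) (n(S, I) = (2*I)*(I + S) = 2*I*(I + S))
Z(a) = 42*a
√(300628 + Z(n(14, -22))) = √(300628 + 42*(2*(-22)*(-22 + 14))) = √(300628 + 42*(2*(-22)*(-8))) = √(300628 + 42*352) = √(300628 + 14784) = √315412 = 2*√78853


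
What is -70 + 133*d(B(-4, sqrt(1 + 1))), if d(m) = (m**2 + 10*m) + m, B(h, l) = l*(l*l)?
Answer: 994 + 2926*sqrt(2) ≈ 5132.0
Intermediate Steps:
B(h, l) = l**3 (B(h, l) = l*l**2 = l**3)
d(m) = m**2 + 11*m
-70 + 133*d(B(-4, sqrt(1 + 1))) = -70 + 133*((sqrt(1 + 1))**3*(11 + (sqrt(1 + 1))**3)) = -70 + 133*((sqrt(2))**3*(11 + (sqrt(2))**3)) = -70 + 133*((2*sqrt(2))*(11 + 2*sqrt(2))) = -70 + 133*(2*sqrt(2)*(11 + 2*sqrt(2))) = -70 + 266*sqrt(2)*(11 + 2*sqrt(2))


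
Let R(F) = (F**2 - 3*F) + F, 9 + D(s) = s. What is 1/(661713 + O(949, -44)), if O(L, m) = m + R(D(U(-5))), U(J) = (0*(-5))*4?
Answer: 1/661768 ≈ 1.5111e-6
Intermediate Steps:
U(J) = 0 (U(J) = 0*4 = 0)
D(s) = -9 + s
R(F) = F**2 - 2*F
O(L, m) = 99 + m (O(L, m) = m + (-9 + 0)*(-2 + (-9 + 0)) = m - 9*(-2 - 9) = m - 9*(-11) = m + 99 = 99 + m)
1/(661713 + O(949, -44)) = 1/(661713 + (99 - 44)) = 1/(661713 + 55) = 1/661768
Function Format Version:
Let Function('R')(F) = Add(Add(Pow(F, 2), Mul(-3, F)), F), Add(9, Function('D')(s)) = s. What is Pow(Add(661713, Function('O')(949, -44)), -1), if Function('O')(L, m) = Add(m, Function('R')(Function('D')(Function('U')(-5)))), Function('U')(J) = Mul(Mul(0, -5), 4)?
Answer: Rational(1, 661768) ≈ 1.5111e-6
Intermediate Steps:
Function('U')(J) = 0 (Function('U')(J) = Mul(0, 4) = 0)
Function('D')(s) = Add(-9, s)
Function('R')(F) = Add(Pow(F, 2), Mul(-2, F))
Function('O')(L, m) = Add(99, m) (Function('O')(L, m) = Add(m, Mul(Add(-9, 0), Add(-2, Add(-9, 0)))) = Add(m, Mul(-9, Add(-2, -9))) = Add(m, Mul(-9, -11)) = Add(m, 99) = Add(99, m))
Pow(Add(661713, Function('O')(949, -44)), -1) = Pow(Add(661713, Add(99, -44)), -1) = Pow(Add(661713, 55), -1) = Pow(661768, -1) = Rational(1, 661768)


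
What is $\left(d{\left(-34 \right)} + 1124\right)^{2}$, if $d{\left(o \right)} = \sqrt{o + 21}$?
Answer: $\left(1124 + i \sqrt{13}\right)^{2} \approx 1.2634 \cdot 10^{6} + 8105.0 i$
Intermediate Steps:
$d{\left(o \right)} = \sqrt{21 + o}$
$\left(d{\left(-34 \right)} + 1124\right)^{2} = \left(\sqrt{21 - 34} + 1124\right)^{2} = \left(\sqrt{-13} + 1124\right)^{2} = \left(i \sqrt{13} + 1124\right)^{2} = \left(1124 + i \sqrt{13}\right)^{2}$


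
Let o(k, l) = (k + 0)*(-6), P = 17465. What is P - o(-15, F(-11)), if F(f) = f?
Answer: 17375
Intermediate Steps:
o(k, l) = -6*k (o(k, l) = k*(-6) = -6*k)
P - o(-15, F(-11)) = 17465 - (-6)*(-15) = 17465 - 1*90 = 17465 - 90 = 17375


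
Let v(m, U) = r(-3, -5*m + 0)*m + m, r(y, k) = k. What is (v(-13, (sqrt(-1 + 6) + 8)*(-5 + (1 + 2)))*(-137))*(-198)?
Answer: -23274108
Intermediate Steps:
v(m, U) = m - 5*m**2 (v(m, U) = (-5*m + 0)*m + m = (-5*m)*m + m = -5*m**2 + m = m - 5*m**2)
(v(-13, (sqrt(-1 + 6) + 8)*(-5 + (1 + 2)))*(-137))*(-198) = (-13*(1 - 5*(-13))*(-137))*(-198) = (-13*(1 + 65)*(-137))*(-198) = (-13*66*(-137))*(-198) = -858*(-137)*(-198) = 117546*(-198) = -23274108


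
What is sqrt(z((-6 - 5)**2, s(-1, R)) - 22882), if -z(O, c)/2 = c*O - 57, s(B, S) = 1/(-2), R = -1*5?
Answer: I*sqrt(22647) ≈ 150.49*I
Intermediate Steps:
R = -5
s(B, S) = -1/2
z(O, c) = 114 - 2*O*c (z(O, c) = -2*(c*O - 57) = -2*(O*c - 57) = -2*(-57 + O*c) = 114 - 2*O*c)
sqrt(z((-6 - 5)**2, s(-1, R)) - 22882) = sqrt((114 - 2*(-6 - 5)**2*(-1/2)) - 22882) = sqrt((114 - 2*(-11)**2*(-1/2)) - 22882) = sqrt((114 - 2*121*(-1/2)) - 22882) = sqrt((114 + 121) - 22882) = sqrt(235 - 22882) = sqrt(-22647) = I*sqrt(22647)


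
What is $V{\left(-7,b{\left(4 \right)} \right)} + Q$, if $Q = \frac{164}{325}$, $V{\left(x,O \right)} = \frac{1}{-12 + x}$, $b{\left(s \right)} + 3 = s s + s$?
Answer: $\frac{2791}{6175} \approx 0.45198$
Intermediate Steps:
$b{\left(s \right)} = -3 + s + s^{2}$ ($b{\left(s \right)} = -3 + \left(s s + s\right) = -3 + \left(s^{2} + s\right) = -3 + \left(s + s^{2}\right) = -3 + s + s^{2}$)
$Q = \frac{164}{325}$ ($Q = 164 \cdot \frac{1}{325} = \frac{164}{325} \approx 0.50462$)
$V{\left(-7,b{\left(4 \right)} \right)} + Q = \frac{1}{-12 - 7} + \frac{164}{325} = \frac{1}{-19} + \frac{164}{325} = - \frac{1}{19} + \frac{164}{325} = \frac{2791}{6175}$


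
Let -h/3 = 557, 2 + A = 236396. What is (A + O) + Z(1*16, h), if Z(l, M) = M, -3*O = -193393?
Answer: 897562/3 ≈ 2.9919e+5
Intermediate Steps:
A = 236394 (A = -2 + 236396 = 236394)
O = 193393/3 (O = -⅓*(-193393) = 193393/3 ≈ 64464.)
h = -1671 (h = -3*557 = -1671)
(A + O) + Z(1*16, h) = (236394 + 193393/3) - 1671 = 902575/3 - 1671 = 897562/3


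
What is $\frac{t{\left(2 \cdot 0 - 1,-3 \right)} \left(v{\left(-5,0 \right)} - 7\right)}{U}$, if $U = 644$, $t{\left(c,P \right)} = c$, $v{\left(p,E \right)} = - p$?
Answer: $\frac{1}{322} \approx 0.0031056$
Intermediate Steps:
$\frac{t{\left(2 \cdot 0 - 1,-3 \right)} \left(v{\left(-5,0 \right)} - 7\right)}{U} = \frac{\left(2 \cdot 0 - 1\right) \left(\left(-1\right) \left(-5\right) - 7\right)}{644} = \left(0 - 1\right) \left(5 - 7\right) \frac{1}{644} = \left(-1\right) \left(-2\right) \frac{1}{644} = 2 \cdot \frac{1}{644} = \frac{1}{322}$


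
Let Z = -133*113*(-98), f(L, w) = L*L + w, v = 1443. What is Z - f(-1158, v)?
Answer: 130435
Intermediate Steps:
f(L, w) = w + L² (f(L, w) = L² + w = w + L²)
Z = 1472842 (Z = -15029*(-98) = 1472842)
Z - f(-1158, v) = 1472842 - (1443 + (-1158)²) = 1472842 - (1443 + 1340964) = 1472842 - 1*1342407 = 1472842 - 1342407 = 130435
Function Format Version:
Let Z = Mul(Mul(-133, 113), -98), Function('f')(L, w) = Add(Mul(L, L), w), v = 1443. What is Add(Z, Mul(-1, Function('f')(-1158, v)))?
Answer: 130435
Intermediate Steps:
Function('f')(L, w) = Add(w, Pow(L, 2)) (Function('f')(L, w) = Add(Pow(L, 2), w) = Add(w, Pow(L, 2)))
Z = 1472842 (Z = Mul(-15029, -98) = 1472842)
Add(Z, Mul(-1, Function('f')(-1158, v))) = Add(1472842, Mul(-1, Add(1443, Pow(-1158, 2)))) = Add(1472842, Mul(-1, Add(1443, 1340964))) = Add(1472842, Mul(-1, 1342407)) = Add(1472842, -1342407) = 130435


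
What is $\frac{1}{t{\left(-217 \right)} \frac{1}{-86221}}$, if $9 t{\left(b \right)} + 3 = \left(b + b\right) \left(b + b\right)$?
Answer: $- \frac{775989}{188353} \approx -4.1199$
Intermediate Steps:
$t{\left(b \right)} = - \frac{1}{3} + \frac{4 b^{2}}{9}$ ($t{\left(b \right)} = - \frac{1}{3} + \frac{\left(b + b\right) \left(b + b\right)}{9} = - \frac{1}{3} + \frac{2 b 2 b}{9} = - \frac{1}{3} + \frac{4 b^{2}}{9}$)
$\frac{1}{t{\left(-217 \right)} \frac{1}{-86221}} = \frac{1}{\left(- \frac{1}{3} + \frac{4 \left(-217\right)^{2}}{9}\right) \frac{1}{-86221}} = \frac{1}{\left(- \frac{1}{3} + \frac{4}{9} \cdot 47089\right) \left(- \frac{1}{86221}\right)} = \frac{1}{\left(- \frac{1}{3} + \frac{188356}{9}\right) \left(- \frac{1}{86221}\right)} = \frac{1}{\frac{188353}{9} \left(- \frac{1}{86221}\right)} = \frac{1}{- \frac{188353}{775989}} = - \frac{775989}{188353}$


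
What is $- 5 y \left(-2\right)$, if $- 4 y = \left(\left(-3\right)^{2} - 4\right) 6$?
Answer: $-75$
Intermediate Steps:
$y = - \frac{15}{2}$ ($y = - \frac{\left(\left(-3\right)^{2} - 4\right) 6}{4} = - \frac{\left(9 - 4\right) 6}{4} = - \frac{5 \cdot 6}{4} = \left(- \frac{1}{4}\right) 30 = - \frac{15}{2} \approx -7.5$)
$- 5 y \left(-2\right) = \left(-5\right) \left(- \frac{15}{2}\right) \left(-2\right) = \frac{75}{2} \left(-2\right) = -75$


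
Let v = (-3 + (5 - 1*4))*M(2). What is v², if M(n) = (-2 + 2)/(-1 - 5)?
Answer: 0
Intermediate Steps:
M(n) = 0 (M(n) = 0/(-6) = 0*(-⅙) = 0)
v = 0 (v = (-3 + (5 - 1*4))*0 = (-3 + (5 - 4))*0 = (-3 + 1)*0 = -2*0 = 0)
v² = 0² = 0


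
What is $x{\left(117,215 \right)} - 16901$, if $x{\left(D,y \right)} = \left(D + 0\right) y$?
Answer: $8254$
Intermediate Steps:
$x{\left(D,y \right)} = D y$
$x{\left(117,215 \right)} - 16901 = 117 \cdot 215 - 16901 = 25155 - 16901 = 8254$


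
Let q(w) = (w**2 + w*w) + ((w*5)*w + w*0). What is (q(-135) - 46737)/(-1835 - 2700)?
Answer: -80838/4535 ≈ -17.825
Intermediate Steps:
q(w) = 7*w**2 (q(w) = (w**2 + w**2) + ((5*w)*w + 0) = 2*w**2 + (5*w**2 + 0) = 2*w**2 + 5*w**2 = 7*w**2)
(q(-135) - 46737)/(-1835 - 2700) = (7*(-135)**2 - 46737)/(-1835 - 2700) = (7*18225 - 46737)/(-4535) = (127575 - 46737)*(-1/4535) = 80838*(-1/4535) = -80838/4535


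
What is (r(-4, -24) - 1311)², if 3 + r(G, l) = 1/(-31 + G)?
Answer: 2115172081/1225 ≈ 1.7267e+6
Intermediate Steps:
r(G, l) = -3 + 1/(-31 + G)
(r(-4, -24) - 1311)² = ((94 - 3*(-4))/(-31 - 4) - 1311)² = ((94 + 12)/(-35) - 1311)² = (-1/35*106 - 1311)² = (-106/35 - 1311)² = (-45991/35)² = 2115172081/1225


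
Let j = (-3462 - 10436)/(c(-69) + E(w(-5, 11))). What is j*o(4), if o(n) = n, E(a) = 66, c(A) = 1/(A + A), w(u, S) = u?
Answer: -7671696/9107 ≈ -842.40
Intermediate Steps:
c(A) = 1/(2*A)
j = -1917924/9107 (j = (-3462 - 10436)/((½)/(-69) + 66) = -13898/((½)*(-1/69) + 66) = -13898/(-1/138 + 66) = -13898/9107/138 = -13898*138/9107 = -1917924/9107 ≈ -210.60)
j*o(4) = -1917924/9107*4 = -7671696/9107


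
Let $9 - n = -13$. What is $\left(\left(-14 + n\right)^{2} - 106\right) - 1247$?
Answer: $-1289$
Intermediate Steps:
$n = 22$ ($n = 9 - -13 = 9 + 13 = 22$)
$\left(\left(-14 + n\right)^{2} - 106\right) - 1247 = \left(\left(-14 + 22\right)^{2} - 106\right) - 1247 = \left(8^{2} - 106\right) - 1247 = \left(64 - 106\right) - 1247 = -42 - 1247 = -1289$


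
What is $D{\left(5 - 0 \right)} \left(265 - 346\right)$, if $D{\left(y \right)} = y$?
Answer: $-405$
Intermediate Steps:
$D{\left(5 - 0 \right)} \left(265 - 346\right) = \left(5 - 0\right) \left(265 - 346\right) = \left(5 + 0\right) \left(-81\right) = 5 \left(-81\right) = -405$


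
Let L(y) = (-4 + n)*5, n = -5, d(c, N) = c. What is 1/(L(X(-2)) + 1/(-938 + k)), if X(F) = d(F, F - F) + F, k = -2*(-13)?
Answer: -912/41041 ≈ -0.022222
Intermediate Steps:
k = 26
X(F) = 2*F (X(F) = F + F = 2*F)
L(y) = -45 (L(y) = (-4 - 5)*5 = -9*5 = -45)
1/(L(X(-2)) + 1/(-938 + k)) = 1/(-45 + 1/(-938 + 26)) = 1/(-45 + 1/(-912)) = 1/(-45 - 1/912) = 1/(-41041/912) = -912/41041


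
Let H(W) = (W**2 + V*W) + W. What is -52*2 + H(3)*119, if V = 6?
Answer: 3466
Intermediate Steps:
H(W) = W**2 + 7*W (H(W) = (W**2 + 6*W) + W = W**2 + 7*W)
-52*2 + H(3)*119 = -52*2 + (3*(7 + 3))*119 = -104 + (3*10)*119 = -104 + 30*119 = -104 + 3570 = 3466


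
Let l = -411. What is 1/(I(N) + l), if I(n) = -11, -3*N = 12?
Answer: -1/422 ≈ -0.0023697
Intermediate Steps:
N = -4 (N = -1/3*12 = -4)
1/(I(N) + l) = 1/(-11 - 411) = 1/(-422) = -1/422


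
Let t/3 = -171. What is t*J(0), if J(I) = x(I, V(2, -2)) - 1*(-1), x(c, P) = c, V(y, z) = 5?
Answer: -513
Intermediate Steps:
t = -513 (t = 3*(-171) = -513)
J(I) = 1 + I (J(I) = I - 1*(-1) = I + 1 = 1 + I)
t*J(0) = -513*(1 + 0) = -513*1 = -513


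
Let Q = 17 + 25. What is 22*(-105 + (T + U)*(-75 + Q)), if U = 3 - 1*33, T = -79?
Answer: 76824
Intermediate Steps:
Q = 42
U = -30 (U = 3 - 33 = -30)
22*(-105 + (T + U)*(-75 + Q)) = 22*(-105 + (-79 - 30)*(-75 + 42)) = 22*(-105 - 109*(-33)) = 22*(-105 + 3597) = 22*3492 = 76824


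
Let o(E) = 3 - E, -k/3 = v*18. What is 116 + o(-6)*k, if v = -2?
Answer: 1088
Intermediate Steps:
k = 108 (k = -(-6)*18 = -3*(-36) = 108)
116 + o(-6)*k = 116 + (3 - 1*(-6))*108 = 116 + (3 + 6)*108 = 116 + 9*108 = 116 + 972 = 1088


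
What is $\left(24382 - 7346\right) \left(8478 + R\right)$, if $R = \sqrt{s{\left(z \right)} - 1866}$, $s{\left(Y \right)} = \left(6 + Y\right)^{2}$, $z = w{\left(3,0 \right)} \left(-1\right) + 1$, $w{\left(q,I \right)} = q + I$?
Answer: $144431208 + 85180 i \sqrt{74} \approx 1.4443 \cdot 10^{8} + 7.3275 \cdot 10^{5} i$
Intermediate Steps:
$w{\left(q,I \right)} = I + q$
$z = -2$ ($z = \left(0 + 3\right) \left(-1\right) + 1 = 3 \left(-1\right) + 1 = -3 + 1 = -2$)
$R = 5 i \sqrt{74}$ ($R = \sqrt{\left(6 - 2\right)^{2} - 1866} = \sqrt{4^{2} - 1866} = \sqrt{16 - 1866} = \sqrt{-1850} = 5 i \sqrt{74} \approx 43.012 i$)
$\left(24382 - 7346\right) \left(8478 + R\right) = \left(24382 - 7346\right) \left(8478 + 5 i \sqrt{74}\right) = 17036 \left(8478 + 5 i \sqrt{74}\right) = 144431208 + 85180 i \sqrt{74}$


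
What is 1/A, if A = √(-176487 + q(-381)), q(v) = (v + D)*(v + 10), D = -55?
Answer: -I*√14731/14731 ≈ -0.0082392*I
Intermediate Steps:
q(v) = (-55 + v)*(10 + v) (q(v) = (v - 55)*(v + 10) = (-55 + v)*(10 + v))
A = I*√14731 (A = √(-176487 + (-550 + (-381)² - 45*(-381))) = √(-176487 + (-550 + 145161 + 17145)) = √(-176487 + 161756) = √(-14731) = I*√14731 ≈ 121.37*I)
1/A = 1/(I*√14731) = -I*√14731/14731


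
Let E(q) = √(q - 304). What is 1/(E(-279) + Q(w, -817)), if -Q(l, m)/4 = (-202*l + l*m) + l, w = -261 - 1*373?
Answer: -2581648/6664906396487 - I*√583/6664906396487 ≈ -3.8735e-7 - 3.6228e-12*I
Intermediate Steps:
w = -634 (w = -261 - 373 = -634)
Q(l, m) = 804*l - 4*l*m (Q(l, m) = -4*((-202*l + l*m) + l) = -4*(-201*l + l*m) = 804*l - 4*l*m)
E(q) = √(-304 + q)
1/(E(-279) + Q(w, -817)) = 1/(√(-304 - 279) + 4*(-634)*(201 - 1*(-817))) = 1/(√(-583) + 4*(-634)*(201 + 817)) = 1/(I*√583 + 4*(-634)*1018) = 1/(I*√583 - 2581648) = 1/(-2581648 + I*√583)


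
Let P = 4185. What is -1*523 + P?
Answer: 3662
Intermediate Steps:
-1*523 + P = -1*523 + 4185 = -523 + 4185 = 3662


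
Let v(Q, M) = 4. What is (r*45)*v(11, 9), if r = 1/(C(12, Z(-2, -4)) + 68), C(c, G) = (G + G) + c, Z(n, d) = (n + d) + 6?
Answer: 9/4 ≈ 2.2500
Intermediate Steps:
Z(n, d) = 6 + d + n (Z(n, d) = (d + n) + 6 = 6 + d + n)
C(c, G) = c + 2*G (C(c, G) = 2*G + c = c + 2*G)
r = 1/80 (r = 1/((12 + 2*(6 - 4 - 2)) + 68) = 1/((12 + 2*0) + 68) = 1/((12 + 0) + 68) = 1/(12 + 68) = 1/80 ≈ 0.012500)
(r*45)*v(11, 9) = ((1/80)*45)*4 = (9/16)*4 = 9/4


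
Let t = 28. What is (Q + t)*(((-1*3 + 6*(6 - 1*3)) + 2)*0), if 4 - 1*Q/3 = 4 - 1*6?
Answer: 0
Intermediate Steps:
Q = 18 (Q = 12 - 3*(4 - 1*6) = 12 - 3*(4 - 6) = 12 - 3*(-2) = 12 + 6 = 18)
(Q + t)*(((-1*3 + 6*(6 - 1*3)) + 2)*0) = (18 + 28)*(((-1*3 + 6*(6 - 1*3)) + 2)*0) = 46*(((-3 + 6*(6 - 3)) + 2)*0) = 46*(((-3 + 6*3) + 2)*0) = 46*(((-3 + 18) + 2)*0) = 46*((15 + 2)*0) = 46*(17*0) = 46*0 = 0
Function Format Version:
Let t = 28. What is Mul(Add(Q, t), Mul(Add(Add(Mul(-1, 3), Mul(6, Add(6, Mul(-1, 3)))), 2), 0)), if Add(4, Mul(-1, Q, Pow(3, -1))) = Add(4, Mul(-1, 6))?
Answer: 0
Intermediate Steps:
Q = 18 (Q = Add(12, Mul(-3, Add(4, Mul(-1, 6)))) = Add(12, Mul(-3, Add(4, -6))) = Add(12, Mul(-3, -2)) = Add(12, 6) = 18)
Mul(Add(Q, t), Mul(Add(Add(Mul(-1, 3), Mul(6, Add(6, Mul(-1, 3)))), 2), 0)) = Mul(Add(18, 28), Mul(Add(Add(Mul(-1, 3), Mul(6, Add(6, Mul(-1, 3)))), 2), 0)) = Mul(46, Mul(Add(Add(-3, Mul(6, Add(6, -3))), 2), 0)) = Mul(46, Mul(Add(Add(-3, Mul(6, 3)), 2), 0)) = Mul(46, Mul(Add(Add(-3, 18), 2), 0)) = Mul(46, Mul(Add(15, 2), 0)) = Mul(46, Mul(17, 0)) = Mul(46, 0) = 0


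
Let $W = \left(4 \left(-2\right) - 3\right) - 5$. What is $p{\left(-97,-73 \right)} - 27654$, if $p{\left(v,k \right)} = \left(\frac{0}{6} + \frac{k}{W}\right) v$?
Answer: $- \frac{449545}{16} \approx -28097.0$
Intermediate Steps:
$W = -16$ ($W = \left(-8 - 3\right) - 5 = -11 - 5 = -16$)
$p{\left(v,k \right)} = - \frac{k v}{16}$ ($p{\left(v,k \right)} = \left(\frac{0}{6} + \frac{k}{-16}\right) v = \left(0 \cdot \frac{1}{6} + k \left(- \frac{1}{16}\right)\right) v = \left(0 - \frac{k}{16}\right) v = - \frac{k}{16} v = - \frac{k v}{16}$)
$p{\left(-97,-73 \right)} - 27654 = \left(- \frac{1}{16}\right) \left(-73\right) \left(-97\right) - 27654 = - \frac{7081}{16} - 27654 = - \frac{449545}{16}$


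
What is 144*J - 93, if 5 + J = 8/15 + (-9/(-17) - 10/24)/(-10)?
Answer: -12543/17 ≈ -737.82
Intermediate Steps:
J = -609/136 (J = -5 + (8/15 + (-9/(-17) - 10/24)/(-10)) = -5 + (8*(1/15) + (-9*(-1/17) - 10*1/24)*(-⅒)) = -5 + (8/15 + (9/17 - 5/12)*(-⅒)) = -5 + (8/15 + (23/204)*(-⅒)) = -5 + (8/15 - 23/2040) = -5 + 71/136 = -609/136 ≈ -4.4779)
144*J - 93 = 144*(-609/136) - 93 = -10962/17 - 93 = -12543/17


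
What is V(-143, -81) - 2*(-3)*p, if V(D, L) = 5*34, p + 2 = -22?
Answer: 26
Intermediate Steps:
p = -24 (p = -2 - 22 = -24)
V(D, L) = 170
V(-143, -81) - 2*(-3)*p = 170 - 2*(-3)*(-24) = 170 - (-6)*(-24) = 170 - 1*144 = 170 - 144 = 26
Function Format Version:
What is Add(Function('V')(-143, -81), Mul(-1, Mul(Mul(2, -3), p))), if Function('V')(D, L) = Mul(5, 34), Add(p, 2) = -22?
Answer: 26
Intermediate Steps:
p = -24 (p = Add(-2, -22) = -24)
Function('V')(D, L) = 170
Add(Function('V')(-143, -81), Mul(-1, Mul(Mul(2, -3), p))) = Add(170, Mul(-1, Mul(Mul(2, -3), -24))) = Add(170, Mul(-1, Mul(-6, -24))) = Add(170, Mul(-1, 144)) = Add(170, -144) = 26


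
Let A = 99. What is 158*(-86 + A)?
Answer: 2054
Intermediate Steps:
158*(-86 + A) = 158*(-86 + 99) = 158*13 = 2054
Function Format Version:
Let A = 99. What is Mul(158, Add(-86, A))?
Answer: 2054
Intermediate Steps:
Mul(158, Add(-86, A)) = Mul(158, Add(-86, 99)) = Mul(158, 13) = 2054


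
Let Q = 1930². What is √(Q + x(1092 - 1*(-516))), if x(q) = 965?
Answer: 3*√413985 ≈ 1930.3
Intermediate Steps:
Q = 3724900
√(Q + x(1092 - 1*(-516))) = √(3724900 + 965) = √3725865 = 3*√413985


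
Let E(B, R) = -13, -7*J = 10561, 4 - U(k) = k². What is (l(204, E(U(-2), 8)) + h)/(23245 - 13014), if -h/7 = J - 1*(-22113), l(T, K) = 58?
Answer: -144172/10231 ≈ -14.092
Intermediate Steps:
U(k) = 4 - k²
J = -10561/7 (J = -⅐*10561 = -10561/7 ≈ -1508.7)
h = -144230 (h = -7*(-10561/7 - 1*(-22113)) = -7*(-10561/7 + 22113) = -7*144230/7 = -144230)
(l(204, E(U(-2), 8)) + h)/(23245 - 13014) = (58 - 144230)/(23245 - 13014) = -144172/10231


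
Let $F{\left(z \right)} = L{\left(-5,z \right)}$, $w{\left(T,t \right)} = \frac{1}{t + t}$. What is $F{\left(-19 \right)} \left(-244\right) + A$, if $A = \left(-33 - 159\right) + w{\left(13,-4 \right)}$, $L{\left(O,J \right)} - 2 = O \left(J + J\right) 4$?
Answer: $- \frac{1488961}{8} \approx -1.8612 \cdot 10^{5}$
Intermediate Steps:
$w{\left(T,t \right)} = \frac{1}{2 t}$
$L{\left(O,J \right)} = 2 + 8 J O$ ($L{\left(O,J \right)} = 2 + O \left(J + J\right) 4 = 2 + O 2 J 4 = 2 + 2 J O 4 = 2 + 8 J O$)
$F{\left(z \right)} = 2 - 40 z$ ($F{\left(z \right)} = 2 + 8 z \left(-5\right) = 2 - 40 z$)
$A = - \frac{1537}{8}$ ($A = \left(-33 - 159\right) + \frac{1}{2 \left(-4\right)} = -192 + \frac{1}{2} \left(- \frac{1}{4}\right) = -192 - \frac{1}{8} = - \frac{1537}{8} \approx -192.13$)
$F{\left(-19 \right)} \left(-244\right) + A = \left(2 - -760\right) \left(-244\right) - \frac{1537}{8} = \left(2 + 760\right) \left(-244\right) - \frac{1537}{8} = 762 \left(-244\right) - \frac{1537}{8} = -185928 - \frac{1537}{8} = - \frac{1488961}{8}$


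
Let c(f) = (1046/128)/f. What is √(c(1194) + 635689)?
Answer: √58000712509518/9552 ≈ 797.30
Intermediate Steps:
c(f) = 523/(64*f) (c(f) = (1046*(1/128))/f = 523/(64*f))
√(c(1194) + 635689) = √((523/64)/1194 + 635689) = √((523/64)*(1/1194) + 635689) = √(523/76416 + 635689) = √(48576811147/76416) = √58000712509518/9552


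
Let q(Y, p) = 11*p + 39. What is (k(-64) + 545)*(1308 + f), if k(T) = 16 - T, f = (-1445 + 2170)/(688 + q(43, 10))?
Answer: 684700625/837 ≈ 8.1804e+5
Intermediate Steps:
q(Y, p) = 39 + 11*p
f = 725/837 (f = (-1445 + 2170)/(688 + (39 + 11*10)) = 725/(688 + (39 + 110)) = 725/(688 + 149) = 725/837 ≈ 0.86619)
(k(-64) + 545)*(1308 + f) = ((16 - 1*(-64)) + 545)*(1308 + 725/837) = ((16 + 64) + 545)*(1095521/837) = (80 + 545)*(1095521/837) = 625*(1095521/837) = 684700625/837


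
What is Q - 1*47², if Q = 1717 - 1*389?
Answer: -881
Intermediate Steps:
Q = 1328 (Q = 1717 - 389 = 1328)
Q - 1*47² = 1328 - 1*47² = 1328 - 1*2209 = 1328 - 2209 = -881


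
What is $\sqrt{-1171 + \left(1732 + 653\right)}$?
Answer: $\sqrt{1214} \approx 34.843$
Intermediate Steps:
$\sqrt{-1171 + \left(1732 + 653\right)} = \sqrt{-1171 + 2385} = \sqrt{1214}$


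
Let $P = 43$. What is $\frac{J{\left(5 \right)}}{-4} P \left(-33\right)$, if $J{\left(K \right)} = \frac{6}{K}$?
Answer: $\frac{4257}{10} \approx 425.7$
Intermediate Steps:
$\frac{J{\left(5 \right)}}{-4} P \left(-33\right) = \frac{6 \cdot \frac{1}{5}}{-4} \cdot 43 \left(-33\right) = 6 \cdot \frac{1}{5} \left(- \frac{1}{4}\right) 43 \left(-33\right) = \frac{6}{5} \left(- \frac{1}{4}\right) 43 \left(-33\right) = \left(- \frac{3}{10}\right) 43 \left(-33\right) = \left(- \frac{129}{10}\right) \left(-33\right) = \frac{4257}{10}$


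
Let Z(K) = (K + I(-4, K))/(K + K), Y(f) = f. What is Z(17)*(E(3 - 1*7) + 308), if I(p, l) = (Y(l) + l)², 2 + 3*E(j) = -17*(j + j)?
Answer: 12167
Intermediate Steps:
E(j) = -⅔ - 34*j/3 (E(j) = -⅔ + (-17*(j + j))/3 = -⅔ + (-34*j)/3 = -⅔ - 34*j/3)
I(p, l) = 4*l² (I(p, l) = (l + l)² = (2*l)² = 4*l²)
Z(K) = (K + 4*K²)/(2*K) (Z(K) = (K + 4*K²)/(K + K) = (K + 4*K²)/((2*K)) = (K + 4*K²)*(1/(2*K)) = (K + 4*K²)/(2*K))
Z(17)*(E(3 - 1*7) + 308) = (½ + 2*17)*((-⅔ - 34*(3 - 1*7)/3) + 308) = (½ + 34)*((-⅔ - 34*(3 - 7)/3) + 308) = 69*((-⅔ - 34/3*(-4)) + 308)/2 = 69*((-⅔ + 136/3) + 308)/2 = 69*(134/3 + 308)/2 = (69/2)*(1058/3) = 12167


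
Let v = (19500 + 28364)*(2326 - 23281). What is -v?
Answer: 1002990120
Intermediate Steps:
v = -1002990120 (v = 47864*(-20955) = -1002990120)
-v = -1*(-1002990120) = 1002990120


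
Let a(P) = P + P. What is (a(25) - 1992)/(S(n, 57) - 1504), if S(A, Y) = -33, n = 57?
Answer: 1942/1537 ≈ 1.2635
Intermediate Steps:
a(P) = 2*P
(a(25) - 1992)/(S(n, 57) - 1504) = (2*25 - 1992)/(-33 - 1504) = (50 - 1992)/(-1537) = -1942*(-1/1537) = 1942/1537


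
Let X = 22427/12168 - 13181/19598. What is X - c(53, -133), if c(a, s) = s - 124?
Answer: 30782766593/119234232 ≈ 258.17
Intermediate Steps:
c(a, s) = -124 + s
X = 139568969/119234232 (X = 22427*(1/12168) - 13181*1/19598 = 22427/12168 - 13181/19598 = 139568969/119234232 ≈ 1.1705)
X - c(53, -133) = 139568969/119234232 - (-124 - 133) = 139568969/119234232 - 1*(-257) = 139568969/119234232 + 257 = 30782766593/119234232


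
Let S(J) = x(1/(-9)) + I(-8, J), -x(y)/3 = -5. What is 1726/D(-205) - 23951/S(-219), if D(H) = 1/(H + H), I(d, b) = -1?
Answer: -9931191/14 ≈ -7.0937e+5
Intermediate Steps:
x(y) = 15 (x(y) = -3*(-5) = 15)
S(J) = 14 (S(J) = 15 - 1 = 14)
D(H) = 1/(2*H)
1726/D(-205) - 23951/S(-219) = 1726/(((½)/(-205))) - 23951/14 = 1726/(((½)*(-1/205))) - 23951*1/14 = 1726/(-1/410) - 23951/14 = 1726*(-410) - 23951/14 = -707660 - 23951/14 = -9931191/14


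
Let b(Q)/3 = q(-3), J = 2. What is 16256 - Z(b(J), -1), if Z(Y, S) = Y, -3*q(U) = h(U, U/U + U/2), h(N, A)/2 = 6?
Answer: 16268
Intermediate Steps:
h(N, A) = 12 (h(N, A) = 2*6 = 12)
q(U) = -4 (q(U) = -⅓*12 = -4)
b(Q) = -12 (b(Q) = 3*(-4) = -12)
16256 - Z(b(J), -1) = 16256 - 1*(-12) = 16256 + 12 = 16268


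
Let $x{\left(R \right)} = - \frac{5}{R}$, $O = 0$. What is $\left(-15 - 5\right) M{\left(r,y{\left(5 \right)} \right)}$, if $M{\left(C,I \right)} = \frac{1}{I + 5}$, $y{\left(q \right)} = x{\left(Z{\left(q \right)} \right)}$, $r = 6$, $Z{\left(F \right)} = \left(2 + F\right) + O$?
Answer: $- \frac{14}{3} \approx -4.6667$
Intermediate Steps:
$Z{\left(F \right)} = 2 + F$ ($Z{\left(F \right)} = \left(2 + F\right) + 0 = 2 + F$)
$y{\left(q \right)} = - \frac{5}{2 + q}$
$M{\left(C,I \right)} = \frac{1}{5 + I}$
$\left(-15 - 5\right) M{\left(r,y{\left(5 \right)} \right)} = \frac{-15 - 5}{5 - \frac{5}{2 + 5}} = - \frac{20}{5 - \frac{5}{7}} = - \frac{20}{\frac{30}{7}} = \left(-20\right) \frac{7}{30} = - \frac{14}{3}$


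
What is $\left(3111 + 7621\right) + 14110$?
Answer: $24842$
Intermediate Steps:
$\left(3111 + 7621\right) + 14110 = 10732 + 14110 = 24842$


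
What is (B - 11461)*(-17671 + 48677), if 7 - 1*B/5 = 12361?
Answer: -2270600386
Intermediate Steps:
B = -61770 (B = 35 - 5*12361 = 35 - 61805 = -61770)
(B - 11461)*(-17671 + 48677) = (-61770 - 11461)*(-17671 + 48677) = -73231*31006 = -2270600386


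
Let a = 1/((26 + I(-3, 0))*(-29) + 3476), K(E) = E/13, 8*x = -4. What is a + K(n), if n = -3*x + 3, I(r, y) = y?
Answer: 6131/17693 ≈ 0.34652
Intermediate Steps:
x = -½ (x = (⅛)*(-4) = -½ ≈ -0.50000)
n = 9/2 (n = -3*(-½) + 3 = 3/2 + 3 = 9/2 ≈ 4.5000)
K(E) = E/13 (K(E) = E*(1/13) = E/13)
a = 1/2722 (a = 1/((26 + 0)*(-29) + 3476) = 1/(26*(-29) + 3476) = 1/(-754 + 3476) = 1/2722 ≈ 0.00036738)
a + K(n) = 1/2722 + (1/13)*(9/2) = 1/2722 + 9/26 = 6131/17693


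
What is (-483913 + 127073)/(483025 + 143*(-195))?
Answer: -17842/22757 ≈ -0.78402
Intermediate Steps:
(-483913 + 127073)/(483025 + 143*(-195)) = -356840/(483025 - 27885) = -356840/455140 = -356840*1/455140 = -17842/22757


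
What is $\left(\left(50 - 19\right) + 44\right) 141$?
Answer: $10575$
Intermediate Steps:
$\left(\left(50 - 19\right) + 44\right) 141 = \left(31 + 44\right) 141 = 75 \cdot 141 = 10575$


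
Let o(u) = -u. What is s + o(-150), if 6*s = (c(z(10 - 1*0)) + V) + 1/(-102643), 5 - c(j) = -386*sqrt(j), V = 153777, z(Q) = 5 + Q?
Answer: 15877024525/615858 + 193*sqrt(15)/3 ≈ 26030.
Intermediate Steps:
c(j) = 5 + 386*sqrt(j) (c(j) = 5 - (-386)*sqrt(j) = 5 + 386*sqrt(j))
s = 15784645825/615858 + 193*sqrt(15)/3 (s = (((5 + 386*sqrt(5 + (10 - 1*0))) + 153777) + 1/(-102643))/6 = (((5 + 386*sqrt(5 + (10 + 0))) + 153777) - 1/102643)/6 = (((5 + 386*sqrt(5 + 10)) + 153777) - 1/102643)/6 = (((5 + 386*sqrt(15)) + 153777) - 1/102643)/6 = ((153782 + 386*sqrt(15)) - 1/102643)/6 = (15784645825/102643 + 386*sqrt(15))/6 = 15784645825/615858 + 193*sqrt(15)/3 ≈ 25880.)
s + o(-150) = (15784645825/615858 + 193*sqrt(15)/3) - 1*(-150) = (15784645825/615858 + 193*sqrt(15)/3) + 150 = 15877024525/615858 + 193*sqrt(15)/3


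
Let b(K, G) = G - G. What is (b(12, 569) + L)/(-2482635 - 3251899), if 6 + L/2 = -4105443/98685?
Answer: 1565851/94318747965 ≈ 1.6602e-5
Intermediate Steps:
b(K, G) = 0
L = -3131702/32895 (L = -12 + 2*(-4105443/98685) = -12 + 2*(-4105443*1/98685) = -12 + 2*(-1368481/32895) = -12 - 2736962/32895 = -3131702/32895 ≈ -95.203)
(b(12, 569) + L)/(-2482635 - 3251899) = (0 - 3131702/32895)/(-2482635 - 3251899) = -3131702/32895/(-5734534) = -3131702/32895*(-1/5734534) = 1565851/94318747965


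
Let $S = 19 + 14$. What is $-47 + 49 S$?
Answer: $1570$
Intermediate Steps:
$S = 33$
$-47 + 49 S = -47 + 49 \cdot 33 = -47 + 1617 = 1570$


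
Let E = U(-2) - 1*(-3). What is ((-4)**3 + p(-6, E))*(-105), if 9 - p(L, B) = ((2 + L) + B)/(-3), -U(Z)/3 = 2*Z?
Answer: 5390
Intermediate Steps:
U(Z) = -6*Z
E = 15 (E = -6*(-2) - 1*(-3) = 12 + 3 = 15)
p(L, B) = 29/3 + B/3 + L/3 (p(L, B) = 9 - ((2 + L) + B)/(-3) = 9 - (2 + B + L)*(-1)/3 = 9 - (-2/3 - B/3 - L/3) = 9 + (2/3 + B/3 + L/3) = 29/3 + B/3 + L/3)
((-4)**3 + p(-6, E))*(-105) = ((-4)**3 + (29/3 + (1/3)*15 + (1/3)*(-6)))*(-105) = (-64 + (29/3 + 5 - 2))*(-105) = (-64 + 38/3)*(-105) = -154/3*(-105) = 5390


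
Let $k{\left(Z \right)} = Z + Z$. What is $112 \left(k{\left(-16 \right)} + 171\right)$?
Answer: $15568$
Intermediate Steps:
$k{\left(Z \right)} = 2 Z$
$112 \left(k{\left(-16 \right)} + 171\right) = 112 \left(2 \left(-16\right) + 171\right) = 112 \left(-32 + 171\right) = 112 \cdot 139 = 15568$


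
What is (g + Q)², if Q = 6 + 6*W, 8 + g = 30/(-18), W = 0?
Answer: 121/9 ≈ 13.444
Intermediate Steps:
g = -29/3 (g = -8 + 30/(-18) = -8 + 30*(-1/18) = -8 - 5/3 = -29/3 ≈ -9.6667)
Q = 6 (Q = 6 + 6*0 = 6 + 0 = 6)
(g + Q)² = (-29/3 + 6)² = (-11/3)² = 121/9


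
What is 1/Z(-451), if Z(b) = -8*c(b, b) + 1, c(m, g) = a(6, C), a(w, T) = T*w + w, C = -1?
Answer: 1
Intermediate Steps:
a(w, T) = w + T*w
c(m, g) = 0 (c(m, g) = 6*(1 - 1) = 6*0 = 0)
Z(b) = 1 (Z(b) = -8*0 + 1 = 0 + 1 = 1)
1/Z(-451) = 1/1 = 1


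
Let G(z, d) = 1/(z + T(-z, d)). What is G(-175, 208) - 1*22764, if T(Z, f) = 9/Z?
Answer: -696942799/30616 ≈ -22764.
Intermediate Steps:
G(z, d) = 1/(z - 9/z) (G(z, d) = 1/(z + 9/((-z))) = 1/(z + 9*(-1/z)) = 1/(z - 9/z))
G(-175, 208) - 1*22764 = -175/(-9 + (-175)**2) - 1*22764 = -175/(-9 + 30625) - 22764 = -175/30616 - 22764 = -696942799/30616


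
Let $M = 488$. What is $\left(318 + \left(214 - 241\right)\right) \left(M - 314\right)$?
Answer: $50634$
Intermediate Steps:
$\left(318 + \left(214 - 241\right)\right) \left(M - 314\right) = \left(318 + \left(214 - 241\right)\right) \left(488 - 314\right) = \left(318 + \left(214 - 241\right)\right) 174 = \left(318 - 27\right) 174 = 291 \cdot 174 = 50634$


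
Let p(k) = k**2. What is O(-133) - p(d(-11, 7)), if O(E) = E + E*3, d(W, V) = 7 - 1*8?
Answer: -533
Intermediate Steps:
d(W, V) = -1 (d(W, V) = 7 - 8 = -1)
O(E) = 4*E (O(E) = E + 3*E = 4*E)
O(-133) - p(d(-11, 7)) = 4*(-133) - 1*(-1)**2 = -532 - 1*1 = -532 - 1 = -533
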